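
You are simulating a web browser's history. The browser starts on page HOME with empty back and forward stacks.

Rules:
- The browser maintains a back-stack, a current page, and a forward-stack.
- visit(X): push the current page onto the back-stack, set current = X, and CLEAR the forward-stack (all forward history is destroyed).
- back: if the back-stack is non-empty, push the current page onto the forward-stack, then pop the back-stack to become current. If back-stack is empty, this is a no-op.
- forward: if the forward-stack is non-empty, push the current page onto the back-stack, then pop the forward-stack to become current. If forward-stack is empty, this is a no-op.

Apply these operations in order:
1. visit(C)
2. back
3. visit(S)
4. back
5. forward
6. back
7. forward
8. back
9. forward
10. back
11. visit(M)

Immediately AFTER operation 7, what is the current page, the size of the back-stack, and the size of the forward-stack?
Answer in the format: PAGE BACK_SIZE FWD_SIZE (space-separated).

After 1 (visit(C)): cur=C back=1 fwd=0
After 2 (back): cur=HOME back=0 fwd=1
After 3 (visit(S)): cur=S back=1 fwd=0
After 4 (back): cur=HOME back=0 fwd=1
After 5 (forward): cur=S back=1 fwd=0
After 6 (back): cur=HOME back=0 fwd=1
After 7 (forward): cur=S back=1 fwd=0

S 1 0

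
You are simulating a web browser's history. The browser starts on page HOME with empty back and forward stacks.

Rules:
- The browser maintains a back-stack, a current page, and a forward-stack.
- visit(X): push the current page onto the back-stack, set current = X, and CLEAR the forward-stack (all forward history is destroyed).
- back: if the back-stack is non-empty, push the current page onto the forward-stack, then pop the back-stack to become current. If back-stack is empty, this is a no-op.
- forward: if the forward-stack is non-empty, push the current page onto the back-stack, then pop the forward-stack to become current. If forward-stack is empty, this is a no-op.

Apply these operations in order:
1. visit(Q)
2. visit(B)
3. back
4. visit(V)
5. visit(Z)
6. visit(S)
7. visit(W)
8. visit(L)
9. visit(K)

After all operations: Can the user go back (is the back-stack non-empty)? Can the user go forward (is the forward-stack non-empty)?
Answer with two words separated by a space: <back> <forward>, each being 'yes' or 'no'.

Answer: yes no

Derivation:
After 1 (visit(Q)): cur=Q back=1 fwd=0
After 2 (visit(B)): cur=B back=2 fwd=0
After 3 (back): cur=Q back=1 fwd=1
After 4 (visit(V)): cur=V back=2 fwd=0
After 5 (visit(Z)): cur=Z back=3 fwd=0
After 6 (visit(S)): cur=S back=4 fwd=0
After 7 (visit(W)): cur=W back=5 fwd=0
After 8 (visit(L)): cur=L back=6 fwd=0
After 9 (visit(K)): cur=K back=7 fwd=0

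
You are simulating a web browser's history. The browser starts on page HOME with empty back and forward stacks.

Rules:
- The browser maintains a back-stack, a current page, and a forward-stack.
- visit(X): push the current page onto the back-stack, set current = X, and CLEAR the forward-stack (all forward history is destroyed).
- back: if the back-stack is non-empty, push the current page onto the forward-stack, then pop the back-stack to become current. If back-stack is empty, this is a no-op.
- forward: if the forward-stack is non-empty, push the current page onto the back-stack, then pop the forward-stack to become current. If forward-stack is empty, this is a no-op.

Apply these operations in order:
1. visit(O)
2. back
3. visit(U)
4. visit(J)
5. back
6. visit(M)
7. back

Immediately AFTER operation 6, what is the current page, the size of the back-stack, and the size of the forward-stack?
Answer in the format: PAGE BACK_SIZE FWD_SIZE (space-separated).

After 1 (visit(O)): cur=O back=1 fwd=0
After 2 (back): cur=HOME back=0 fwd=1
After 3 (visit(U)): cur=U back=1 fwd=0
After 4 (visit(J)): cur=J back=2 fwd=0
After 5 (back): cur=U back=1 fwd=1
After 6 (visit(M)): cur=M back=2 fwd=0

M 2 0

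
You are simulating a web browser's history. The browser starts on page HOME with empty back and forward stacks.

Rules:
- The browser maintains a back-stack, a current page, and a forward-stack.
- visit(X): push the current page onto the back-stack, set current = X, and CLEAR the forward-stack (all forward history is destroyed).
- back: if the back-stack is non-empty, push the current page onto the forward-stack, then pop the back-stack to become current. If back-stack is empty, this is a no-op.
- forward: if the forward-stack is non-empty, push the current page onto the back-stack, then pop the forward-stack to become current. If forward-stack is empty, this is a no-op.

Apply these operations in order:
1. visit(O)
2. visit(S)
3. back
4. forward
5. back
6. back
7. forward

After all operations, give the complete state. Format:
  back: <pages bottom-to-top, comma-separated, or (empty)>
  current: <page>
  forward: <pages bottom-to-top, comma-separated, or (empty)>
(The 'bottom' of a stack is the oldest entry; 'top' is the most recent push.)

After 1 (visit(O)): cur=O back=1 fwd=0
After 2 (visit(S)): cur=S back=2 fwd=0
After 3 (back): cur=O back=1 fwd=1
After 4 (forward): cur=S back=2 fwd=0
After 5 (back): cur=O back=1 fwd=1
After 6 (back): cur=HOME back=0 fwd=2
After 7 (forward): cur=O back=1 fwd=1

Answer: back: HOME
current: O
forward: S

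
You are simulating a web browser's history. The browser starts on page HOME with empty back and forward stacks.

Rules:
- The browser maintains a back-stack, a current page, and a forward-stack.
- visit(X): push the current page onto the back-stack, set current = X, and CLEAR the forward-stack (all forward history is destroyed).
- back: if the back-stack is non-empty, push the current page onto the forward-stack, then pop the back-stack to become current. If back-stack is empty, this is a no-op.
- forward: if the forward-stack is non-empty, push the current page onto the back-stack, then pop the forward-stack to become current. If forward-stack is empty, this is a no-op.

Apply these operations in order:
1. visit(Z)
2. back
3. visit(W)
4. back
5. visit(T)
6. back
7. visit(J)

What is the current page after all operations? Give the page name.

Answer: J

Derivation:
After 1 (visit(Z)): cur=Z back=1 fwd=0
After 2 (back): cur=HOME back=0 fwd=1
After 3 (visit(W)): cur=W back=1 fwd=0
After 4 (back): cur=HOME back=0 fwd=1
After 5 (visit(T)): cur=T back=1 fwd=0
After 6 (back): cur=HOME back=0 fwd=1
After 7 (visit(J)): cur=J back=1 fwd=0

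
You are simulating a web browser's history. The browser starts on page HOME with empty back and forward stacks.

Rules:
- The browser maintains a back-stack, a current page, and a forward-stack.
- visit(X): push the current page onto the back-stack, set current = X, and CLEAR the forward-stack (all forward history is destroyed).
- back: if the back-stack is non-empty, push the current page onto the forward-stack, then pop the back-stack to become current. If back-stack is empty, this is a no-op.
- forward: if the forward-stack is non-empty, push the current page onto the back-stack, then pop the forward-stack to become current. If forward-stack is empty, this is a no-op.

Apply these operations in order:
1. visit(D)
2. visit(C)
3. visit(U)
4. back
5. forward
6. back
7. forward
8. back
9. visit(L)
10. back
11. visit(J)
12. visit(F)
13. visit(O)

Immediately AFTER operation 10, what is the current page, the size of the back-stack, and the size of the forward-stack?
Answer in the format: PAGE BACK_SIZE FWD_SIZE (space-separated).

After 1 (visit(D)): cur=D back=1 fwd=0
After 2 (visit(C)): cur=C back=2 fwd=0
After 3 (visit(U)): cur=U back=3 fwd=0
After 4 (back): cur=C back=2 fwd=1
After 5 (forward): cur=U back=3 fwd=0
After 6 (back): cur=C back=2 fwd=1
After 7 (forward): cur=U back=3 fwd=0
After 8 (back): cur=C back=2 fwd=1
After 9 (visit(L)): cur=L back=3 fwd=0
After 10 (back): cur=C back=2 fwd=1

C 2 1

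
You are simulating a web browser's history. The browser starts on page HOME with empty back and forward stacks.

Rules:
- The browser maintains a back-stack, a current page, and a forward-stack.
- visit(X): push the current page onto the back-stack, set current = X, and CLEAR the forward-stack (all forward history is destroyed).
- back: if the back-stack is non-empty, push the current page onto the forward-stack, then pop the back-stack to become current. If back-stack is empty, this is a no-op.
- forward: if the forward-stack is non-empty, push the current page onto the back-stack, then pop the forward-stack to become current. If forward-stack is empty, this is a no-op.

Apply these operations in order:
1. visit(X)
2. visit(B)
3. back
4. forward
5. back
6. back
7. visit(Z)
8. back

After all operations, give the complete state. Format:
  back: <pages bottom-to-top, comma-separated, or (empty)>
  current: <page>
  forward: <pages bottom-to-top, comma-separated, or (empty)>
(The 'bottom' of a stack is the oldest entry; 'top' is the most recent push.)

Answer: back: (empty)
current: HOME
forward: Z

Derivation:
After 1 (visit(X)): cur=X back=1 fwd=0
After 2 (visit(B)): cur=B back=2 fwd=0
After 3 (back): cur=X back=1 fwd=1
After 4 (forward): cur=B back=2 fwd=0
After 5 (back): cur=X back=1 fwd=1
After 6 (back): cur=HOME back=0 fwd=2
After 7 (visit(Z)): cur=Z back=1 fwd=0
After 8 (back): cur=HOME back=0 fwd=1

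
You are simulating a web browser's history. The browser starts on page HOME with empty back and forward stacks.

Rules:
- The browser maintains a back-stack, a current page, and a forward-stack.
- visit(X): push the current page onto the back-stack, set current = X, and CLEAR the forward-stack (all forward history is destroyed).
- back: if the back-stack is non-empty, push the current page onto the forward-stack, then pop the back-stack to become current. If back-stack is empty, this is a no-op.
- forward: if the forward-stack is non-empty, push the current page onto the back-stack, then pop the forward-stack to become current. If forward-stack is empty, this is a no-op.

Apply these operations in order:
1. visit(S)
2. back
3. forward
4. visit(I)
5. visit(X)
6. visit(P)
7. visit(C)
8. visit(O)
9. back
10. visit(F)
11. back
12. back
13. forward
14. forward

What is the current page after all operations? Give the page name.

Answer: F

Derivation:
After 1 (visit(S)): cur=S back=1 fwd=0
After 2 (back): cur=HOME back=0 fwd=1
After 3 (forward): cur=S back=1 fwd=0
After 4 (visit(I)): cur=I back=2 fwd=0
After 5 (visit(X)): cur=X back=3 fwd=0
After 6 (visit(P)): cur=P back=4 fwd=0
After 7 (visit(C)): cur=C back=5 fwd=0
After 8 (visit(O)): cur=O back=6 fwd=0
After 9 (back): cur=C back=5 fwd=1
After 10 (visit(F)): cur=F back=6 fwd=0
After 11 (back): cur=C back=5 fwd=1
After 12 (back): cur=P back=4 fwd=2
After 13 (forward): cur=C back=5 fwd=1
After 14 (forward): cur=F back=6 fwd=0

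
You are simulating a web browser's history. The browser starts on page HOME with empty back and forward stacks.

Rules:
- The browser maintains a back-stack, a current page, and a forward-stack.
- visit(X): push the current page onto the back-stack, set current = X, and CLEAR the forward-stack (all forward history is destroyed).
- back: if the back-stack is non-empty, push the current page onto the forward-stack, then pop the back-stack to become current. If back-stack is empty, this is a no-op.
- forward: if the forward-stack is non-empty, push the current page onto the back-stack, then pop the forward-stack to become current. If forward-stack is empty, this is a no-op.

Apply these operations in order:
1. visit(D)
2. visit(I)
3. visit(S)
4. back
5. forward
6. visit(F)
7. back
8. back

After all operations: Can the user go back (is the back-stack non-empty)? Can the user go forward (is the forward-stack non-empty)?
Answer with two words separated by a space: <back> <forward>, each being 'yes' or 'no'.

After 1 (visit(D)): cur=D back=1 fwd=0
After 2 (visit(I)): cur=I back=2 fwd=0
After 3 (visit(S)): cur=S back=3 fwd=0
After 4 (back): cur=I back=2 fwd=1
After 5 (forward): cur=S back=3 fwd=0
After 6 (visit(F)): cur=F back=4 fwd=0
After 7 (back): cur=S back=3 fwd=1
After 8 (back): cur=I back=2 fwd=2

Answer: yes yes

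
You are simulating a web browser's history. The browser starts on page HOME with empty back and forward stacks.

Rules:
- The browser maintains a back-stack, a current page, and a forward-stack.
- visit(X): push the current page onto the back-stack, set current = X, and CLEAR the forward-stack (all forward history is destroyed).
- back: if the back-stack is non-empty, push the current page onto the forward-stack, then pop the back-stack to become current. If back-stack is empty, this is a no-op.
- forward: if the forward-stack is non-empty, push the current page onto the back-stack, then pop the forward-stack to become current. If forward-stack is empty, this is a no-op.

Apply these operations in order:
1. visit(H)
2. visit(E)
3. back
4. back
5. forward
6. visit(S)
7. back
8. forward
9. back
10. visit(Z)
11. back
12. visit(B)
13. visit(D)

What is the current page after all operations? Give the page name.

Answer: D

Derivation:
After 1 (visit(H)): cur=H back=1 fwd=0
After 2 (visit(E)): cur=E back=2 fwd=0
After 3 (back): cur=H back=1 fwd=1
After 4 (back): cur=HOME back=0 fwd=2
After 5 (forward): cur=H back=1 fwd=1
After 6 (visit(S)): cur=S back=2 fwd=0
After 7 (back): cur=H back=1 fwd=1
After 8 (forward): cur=S back=2 fwd=0
After 9 (back): cur=H back=1 fwd=1
After 10 (visit(Z)): cur=Z back=2 fwd=0
After 11 (back): cur=H back=1 fwd=1
After 12 (visit(B)): cur=B back=2 fwd=0
After 13 (visit(D)): cur=D back=3 fwd=0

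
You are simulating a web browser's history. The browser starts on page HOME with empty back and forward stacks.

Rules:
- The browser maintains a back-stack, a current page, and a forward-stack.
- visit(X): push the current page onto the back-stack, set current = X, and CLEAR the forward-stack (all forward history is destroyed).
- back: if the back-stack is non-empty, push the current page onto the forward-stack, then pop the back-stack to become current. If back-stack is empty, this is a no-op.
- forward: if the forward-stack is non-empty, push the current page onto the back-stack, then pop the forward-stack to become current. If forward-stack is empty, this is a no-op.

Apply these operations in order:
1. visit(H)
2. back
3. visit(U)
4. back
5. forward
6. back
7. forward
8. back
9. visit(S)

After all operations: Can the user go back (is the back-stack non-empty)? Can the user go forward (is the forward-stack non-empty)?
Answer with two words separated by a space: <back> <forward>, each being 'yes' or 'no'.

After 1 (visit(H)): cur=H back=1 fwd=0
After 2 (back): cur=HOME back=0 fwd=1
After 3 (visit(U)): cur=U back=1 fwd=0
After 4 (back): cur=HOME back=0 fwd=1
After 5 (forward): cur=U back=1 fwd=0
After 6 (back): cur=HOME back=0 fwd=1
After 7 (forward): cur=U back=1 fwd=0
After 8 (back): cur=HOME back=0 fwd=1
After 9 (visit(S)): cur=S back=1 fwd=0

Answer: yes no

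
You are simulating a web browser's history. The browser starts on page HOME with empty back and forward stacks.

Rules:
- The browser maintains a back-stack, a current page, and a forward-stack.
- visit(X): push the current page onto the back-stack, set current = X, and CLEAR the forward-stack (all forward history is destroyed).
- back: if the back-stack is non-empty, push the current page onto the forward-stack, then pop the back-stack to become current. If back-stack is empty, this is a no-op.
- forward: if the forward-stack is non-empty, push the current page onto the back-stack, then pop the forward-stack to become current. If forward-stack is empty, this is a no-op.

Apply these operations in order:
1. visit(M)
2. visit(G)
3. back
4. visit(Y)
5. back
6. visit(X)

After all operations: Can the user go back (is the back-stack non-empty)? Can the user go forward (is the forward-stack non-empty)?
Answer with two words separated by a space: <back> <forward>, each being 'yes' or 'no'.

Answer: yes no

Derivation:
After 1 (visit(M)): cur=M back=1 fwd=0
After 2 (visit(G)): cur=G back=2 fwd=0
After 3 (back): cur=M back=1 fwd=1
After 4 (visit(Y)): cur=Y back=2 fwd=0
After 5 (back): cur=M back=1 fwd=1
After 6 (visit(X)): cur=X back=2 fwd=0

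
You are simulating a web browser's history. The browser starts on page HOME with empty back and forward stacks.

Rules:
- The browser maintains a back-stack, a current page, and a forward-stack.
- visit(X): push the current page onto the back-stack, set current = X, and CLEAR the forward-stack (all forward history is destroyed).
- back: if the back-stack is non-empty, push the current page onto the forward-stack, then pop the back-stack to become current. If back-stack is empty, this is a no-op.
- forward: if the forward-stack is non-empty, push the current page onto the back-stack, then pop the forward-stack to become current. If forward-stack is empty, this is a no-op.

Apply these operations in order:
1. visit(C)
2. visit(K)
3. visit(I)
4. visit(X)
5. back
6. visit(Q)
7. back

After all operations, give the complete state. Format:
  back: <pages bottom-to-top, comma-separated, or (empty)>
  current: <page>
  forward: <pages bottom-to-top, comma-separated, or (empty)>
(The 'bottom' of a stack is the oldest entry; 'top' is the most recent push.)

Answer: back: HOME,C,K
current: I
forward: Q

Derivation:
After 1 (visit(C)): cur=C back=1 fwd=0
After 2 (visit(K)): cur=K back=2 fwd=0
After 3 (visit(I)): cur=I back=3 fwd=0
After 4 (visit(X)): cur=X back=4 fwd=0
After 5 (back): cur=I back=3 fwd=1
After 6 (visit(Q)): cur=Q back=4 fwd=0
After 7 (back): cur=I back=3 fwd=1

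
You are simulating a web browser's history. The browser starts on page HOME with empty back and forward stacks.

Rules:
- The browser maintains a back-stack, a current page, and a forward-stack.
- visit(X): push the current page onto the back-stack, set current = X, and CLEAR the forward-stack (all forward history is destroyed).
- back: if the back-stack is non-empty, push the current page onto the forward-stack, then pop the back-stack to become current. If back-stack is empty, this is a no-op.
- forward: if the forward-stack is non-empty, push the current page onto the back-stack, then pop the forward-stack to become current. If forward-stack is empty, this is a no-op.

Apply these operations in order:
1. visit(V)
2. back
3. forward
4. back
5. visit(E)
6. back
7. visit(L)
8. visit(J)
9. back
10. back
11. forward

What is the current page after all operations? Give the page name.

After 1 (visit(V)): cur=V back=1 fwd=0
After 2 (back): cur=HOME back=0 fwd=1
After 3 (forward): cur=V back=1 fwd=0
After 4 (back): cur=HOME back=0 fwd=1
After 5 (visit(E)): cur=E back=1 fwd=0
After 6 (back): cur=HOME back=0 fwd=1
After 7 (visit(L)): cur=L back=1 fwd=0
After 8 (visit(J)): cur=J back=2 fwd=0
After 9 (back): cur=L back=1 fwd=1
After 10 (back): cur=HOME back=0 fwd=2
After 11 (forward): cur=L back=1 fwd=1

Answer: L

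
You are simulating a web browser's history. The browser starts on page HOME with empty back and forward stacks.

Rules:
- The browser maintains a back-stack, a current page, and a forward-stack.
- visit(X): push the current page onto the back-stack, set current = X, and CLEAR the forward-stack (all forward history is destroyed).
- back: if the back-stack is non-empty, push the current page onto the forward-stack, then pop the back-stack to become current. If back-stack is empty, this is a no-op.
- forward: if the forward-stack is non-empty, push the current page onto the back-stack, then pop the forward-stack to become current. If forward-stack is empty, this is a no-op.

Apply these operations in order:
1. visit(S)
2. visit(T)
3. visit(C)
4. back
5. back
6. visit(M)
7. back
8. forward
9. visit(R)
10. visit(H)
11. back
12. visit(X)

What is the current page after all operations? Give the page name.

After 1 (visit(S)): cur=S back=1 fwd=0
After 2 (visit(T)): cur=T back=2 fwd=0
After 3 (visit(C)): cur=C back=3 fwd=0
After 4 (back): cur=T back=2 fwd=1
After 5 (back): cur=S back=1 fwd=2
After 6 (visit(M)): cur=M back=2 fwd=0
After 7 (back): cur=S back=1 fwd=1
After 8 (forward): cur=M back=2 fwd=0
After 9 (visit(R)): cur=R back=3 fwd=0
After 10 (visit(H)): cur=H back=4 fwd=0
After 11 (back): cur=R back=3 fwd=1
After 12 (visit(X)): cur=X back=4 fwd=0

Answer: X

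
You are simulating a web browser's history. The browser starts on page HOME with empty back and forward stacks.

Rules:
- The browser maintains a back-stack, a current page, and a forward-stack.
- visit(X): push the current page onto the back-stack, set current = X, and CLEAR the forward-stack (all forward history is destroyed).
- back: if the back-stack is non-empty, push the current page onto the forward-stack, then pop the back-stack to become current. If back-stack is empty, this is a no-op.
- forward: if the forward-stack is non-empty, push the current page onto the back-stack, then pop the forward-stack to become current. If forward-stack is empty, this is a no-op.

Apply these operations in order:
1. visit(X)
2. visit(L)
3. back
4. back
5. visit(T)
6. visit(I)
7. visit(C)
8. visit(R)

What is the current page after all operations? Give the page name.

After 1 (visit(X)): cur=X back=1 fwd=0
After 2 (visit(L)): cur=L back=2 fwd=0
After 3 (back): cur=X back=1 fwd=1
After 4 (back): cur=HOME back=0 fwd=2
After 5 (visit(T)): cur=T back=1 fwd=0
After 6 (visit(I)): cur=I back=2 fwd=0
After 7 (visit(C)): cur=C back=3 fwd=0
After 8 (visit(R)): cur=R back=4 fwd=0

Answer: R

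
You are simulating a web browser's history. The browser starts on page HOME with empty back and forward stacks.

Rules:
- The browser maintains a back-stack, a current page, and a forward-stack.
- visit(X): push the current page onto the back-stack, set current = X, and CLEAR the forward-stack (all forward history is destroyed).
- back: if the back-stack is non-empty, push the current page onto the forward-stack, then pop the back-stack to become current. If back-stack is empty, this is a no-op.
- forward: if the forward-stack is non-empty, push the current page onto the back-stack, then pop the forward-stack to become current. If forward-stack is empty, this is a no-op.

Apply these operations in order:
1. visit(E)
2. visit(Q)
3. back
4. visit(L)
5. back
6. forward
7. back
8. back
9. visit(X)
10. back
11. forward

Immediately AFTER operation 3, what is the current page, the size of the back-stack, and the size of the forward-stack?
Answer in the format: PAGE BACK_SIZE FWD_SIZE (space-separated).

After 1 (visit(E)): cur=E back=1 fwd=0
After 2 (visit(Q)): cur=Q back=2 fwd=0
After 3 (back): cur=E back=1 fwd=1

E 1 1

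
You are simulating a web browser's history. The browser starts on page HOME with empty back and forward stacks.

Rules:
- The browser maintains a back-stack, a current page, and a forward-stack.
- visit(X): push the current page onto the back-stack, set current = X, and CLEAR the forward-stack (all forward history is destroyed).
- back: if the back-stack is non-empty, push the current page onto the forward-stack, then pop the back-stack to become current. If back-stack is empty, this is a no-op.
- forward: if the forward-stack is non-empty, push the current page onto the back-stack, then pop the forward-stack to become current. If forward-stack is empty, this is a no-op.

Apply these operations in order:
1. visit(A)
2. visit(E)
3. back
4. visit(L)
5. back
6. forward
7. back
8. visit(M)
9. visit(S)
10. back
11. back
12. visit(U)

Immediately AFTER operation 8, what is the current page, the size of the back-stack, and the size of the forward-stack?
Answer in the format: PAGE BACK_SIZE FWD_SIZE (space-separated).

After 1 (visit(A)): cur=A back=1 fwd=0
After 2 (visit(E)): cur=E back=2 fwd=0
After 3 (back): cur=A back=1 fwd=1
After 4 (visit(L)): cur=L back=2 fwd=0
After 5 (back): cur=A back=1 fwd=1
After 6 (forward): cur=L back=2 fwd=0
After 7 (back): cur=A back=1 fwd=1
After 8 (visit(M)): cur=M back=2 fwd=0

M 2 0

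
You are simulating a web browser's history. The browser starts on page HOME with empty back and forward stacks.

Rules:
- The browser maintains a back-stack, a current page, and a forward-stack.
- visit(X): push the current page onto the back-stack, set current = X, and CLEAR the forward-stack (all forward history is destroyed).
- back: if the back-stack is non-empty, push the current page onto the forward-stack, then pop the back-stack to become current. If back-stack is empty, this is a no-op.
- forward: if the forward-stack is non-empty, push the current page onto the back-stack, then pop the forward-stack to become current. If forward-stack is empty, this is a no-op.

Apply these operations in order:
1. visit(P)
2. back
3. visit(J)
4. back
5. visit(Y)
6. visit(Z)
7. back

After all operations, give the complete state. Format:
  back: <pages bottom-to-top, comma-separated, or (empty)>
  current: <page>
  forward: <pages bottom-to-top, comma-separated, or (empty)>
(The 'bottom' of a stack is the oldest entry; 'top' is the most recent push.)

After 1 (visit(P)): cur=P back=1 fwd=0
After 2 (back): cur=HOME back=0 fwd=1
After 3 (visit(J)): cur=J back=1 fwd=0
After 4 (back): cur=HOME back=0 fwd=1
After 5 (visit(Y)): cur=Y back=1 fwd=0
After 6 (visit(Z)): cur=Z back=2 fwd=0
After 7 (back): cur=Y back=1 fwd=1

Answer: back: HOME
current: Y
forward: Z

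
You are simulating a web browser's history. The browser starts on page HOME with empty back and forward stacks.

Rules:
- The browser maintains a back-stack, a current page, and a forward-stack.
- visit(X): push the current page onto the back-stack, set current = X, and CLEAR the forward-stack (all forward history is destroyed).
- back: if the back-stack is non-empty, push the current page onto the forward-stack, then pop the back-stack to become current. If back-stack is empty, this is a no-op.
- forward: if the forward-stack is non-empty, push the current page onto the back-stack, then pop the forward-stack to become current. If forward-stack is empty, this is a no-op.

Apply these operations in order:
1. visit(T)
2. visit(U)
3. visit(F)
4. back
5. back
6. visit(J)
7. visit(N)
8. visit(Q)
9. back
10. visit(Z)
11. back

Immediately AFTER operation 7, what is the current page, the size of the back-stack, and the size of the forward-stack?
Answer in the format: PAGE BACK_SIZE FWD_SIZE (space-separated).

After 1 (visit(T)): cur=T back=1 fwd=0
After 2 (visit(U)): cur=U back=2 fwd=0
After 3 (visit(F)): cur=F back=3 fwd=0
After 4 (back): cur=U back=2 fwd=1
After 5 (back): cur=T back=1 fwd=2
After 6 (visit(J)): cur=J back=2 fwd=0
After 7 (visit(N)): cur=N back=3 fwd=0

N 3 0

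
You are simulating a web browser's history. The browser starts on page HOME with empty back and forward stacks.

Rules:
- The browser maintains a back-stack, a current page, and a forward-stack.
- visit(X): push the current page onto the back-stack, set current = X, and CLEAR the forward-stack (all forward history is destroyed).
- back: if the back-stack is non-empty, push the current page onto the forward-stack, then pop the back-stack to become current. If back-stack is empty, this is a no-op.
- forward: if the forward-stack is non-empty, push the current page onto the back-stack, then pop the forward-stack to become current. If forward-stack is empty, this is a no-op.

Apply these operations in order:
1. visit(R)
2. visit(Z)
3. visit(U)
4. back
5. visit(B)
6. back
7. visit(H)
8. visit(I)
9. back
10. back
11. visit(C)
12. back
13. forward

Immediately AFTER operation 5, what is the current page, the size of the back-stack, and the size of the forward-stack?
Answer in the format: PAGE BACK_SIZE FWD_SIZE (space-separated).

After 1 (visit(R)): cur=R back=1 fwd=0
After 2 (visit(Z)): cur=Z back=2 fwd=0
After 3 (visit(U)): cur=U back=3 fwd=0
After 4 (back): cur=Z back=2 fwd=1
After 5 (visit(B)): cur=B back=3 fwd=0

B 3 0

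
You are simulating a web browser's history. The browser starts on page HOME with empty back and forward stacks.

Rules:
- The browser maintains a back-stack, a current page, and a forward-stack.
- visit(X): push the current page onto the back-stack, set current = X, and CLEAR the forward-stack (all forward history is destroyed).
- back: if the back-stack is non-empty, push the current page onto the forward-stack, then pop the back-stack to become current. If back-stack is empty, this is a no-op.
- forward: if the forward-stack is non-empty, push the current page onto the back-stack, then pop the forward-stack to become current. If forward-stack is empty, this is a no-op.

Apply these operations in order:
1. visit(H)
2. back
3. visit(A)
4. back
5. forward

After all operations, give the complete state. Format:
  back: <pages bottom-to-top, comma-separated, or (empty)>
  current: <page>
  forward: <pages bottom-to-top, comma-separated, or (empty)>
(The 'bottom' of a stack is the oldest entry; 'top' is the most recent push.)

After 1 (visit(H)): cur=H back=1 fwd=0
After 2 (back): cur=HOME back=0 fwd=1
After 3 (visit(A)): cur=A back=1 fwd=0
After 4 (back): cur=HOME back=0 fwd=1
After 5 (forward): cur=A back=1 fwd=0

Answer: back: HOME
current: A
forward: (empty)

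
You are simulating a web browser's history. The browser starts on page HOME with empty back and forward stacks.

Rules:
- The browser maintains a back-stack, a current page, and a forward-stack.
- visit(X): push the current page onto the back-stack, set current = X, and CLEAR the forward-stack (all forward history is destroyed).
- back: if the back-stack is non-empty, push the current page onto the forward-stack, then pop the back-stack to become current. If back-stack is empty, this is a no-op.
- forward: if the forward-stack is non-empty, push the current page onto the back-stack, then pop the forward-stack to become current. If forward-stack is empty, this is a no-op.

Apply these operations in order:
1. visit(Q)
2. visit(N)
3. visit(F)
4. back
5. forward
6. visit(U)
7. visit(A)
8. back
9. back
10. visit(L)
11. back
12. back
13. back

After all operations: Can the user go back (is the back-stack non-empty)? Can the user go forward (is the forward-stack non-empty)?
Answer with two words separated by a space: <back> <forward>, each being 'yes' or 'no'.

Answer: yes yes

Derivation:
After 1 (visit(Q)): cur=Q back=1 fwd=0
After 2 (visit(N)): cur=N back=2 fwd=0
After 3 (visit(F)): cur=F back=3 fwd=0
After 4 (back): cur=N back=2 fwd=1
After 5 (forward): cur=F back=3 fwd=0
After 6 (visit(U)): cur=U back=4 fwd=0
After 7 (visit(A)): cur=A back=5 fwd=0
After 8 (back): cur=U back=4 fwd=1
After 9 (back): cur=F back=3 fwd=2
After 10 (visit(L)): cur=L back=4 fwd=0
After 11 (back): cur=F back=3 fwd=1
After 12 (back): cur=N back=2 fwd=2
After 13 (back): cur=Q back=1 fwd=3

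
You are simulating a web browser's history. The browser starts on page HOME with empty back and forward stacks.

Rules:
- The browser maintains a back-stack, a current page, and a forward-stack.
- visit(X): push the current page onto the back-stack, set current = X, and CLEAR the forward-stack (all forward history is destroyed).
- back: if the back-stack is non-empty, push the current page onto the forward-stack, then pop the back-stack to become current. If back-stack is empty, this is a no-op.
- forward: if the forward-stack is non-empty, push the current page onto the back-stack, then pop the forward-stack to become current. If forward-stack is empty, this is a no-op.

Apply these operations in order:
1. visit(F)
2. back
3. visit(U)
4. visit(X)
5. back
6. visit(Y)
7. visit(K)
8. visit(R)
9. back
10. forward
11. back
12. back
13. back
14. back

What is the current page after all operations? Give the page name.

After 1 (visit(F)): cur=F back=1 fwd=0
After 2 (back): cur=HOME back=0 fwd=1
After 3 (visit(U)): cur=U back=1 fwd=0
After 4 (visit(X)): cur=X back=2 fwd=0
After 5 (back): cur=U back=1 fwd=1
After 6 (visit(Y)): cur=Y back=2 fwd=0
After 7 (visit(K)): cur=K back=3 fwd=0
After 8 (visit(R)): cur=R back=4 fwd=0
After 9 (back): cur=K back=3 fwd=1
After 10 (forward): cur=R back=4 fwd=0
After 11 (back): cur=K back=3 fwd=1
After 12 (back): cur=Y back=2 fwd=2
After 13 (back): cur=U back=1 fwd=3
After 14 (back): cur=HOME back=0 fwd=4

Answer: HOME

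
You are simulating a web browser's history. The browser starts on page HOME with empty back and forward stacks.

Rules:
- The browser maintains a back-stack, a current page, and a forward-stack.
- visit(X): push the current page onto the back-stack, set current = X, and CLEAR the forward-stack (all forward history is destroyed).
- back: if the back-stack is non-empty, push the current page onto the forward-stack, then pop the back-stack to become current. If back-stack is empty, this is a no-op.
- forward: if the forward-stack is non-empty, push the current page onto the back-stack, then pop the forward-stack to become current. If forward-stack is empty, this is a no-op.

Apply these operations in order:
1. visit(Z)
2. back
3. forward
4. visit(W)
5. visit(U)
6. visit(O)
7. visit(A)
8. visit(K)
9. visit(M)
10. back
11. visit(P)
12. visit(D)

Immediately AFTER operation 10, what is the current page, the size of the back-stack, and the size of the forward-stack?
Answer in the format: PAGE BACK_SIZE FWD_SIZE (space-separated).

After 1 (visit(Z)): cur=Z back=1 fwd=0
After 2 (back): cur=HOME back=0 fwd=1
After 3 (forward): cur=Z back=1 fwd=0
After 4 (visit(W)): cur=W back=2 fwd=0
After 5 (visit(U)): cur=U back=3 fwd=0
After 6 (visit(O)): cur=O back=4 fwd=0
After 7 (visit(A)): cur=A back=5 fwd=0
After 8 (visit(K)): cur=K back=6 fwd=0
After 9 (visit(M)): cur=M back=7 fwd=0
After 10 (back): cur=K back=6 fwd=1

K 6 1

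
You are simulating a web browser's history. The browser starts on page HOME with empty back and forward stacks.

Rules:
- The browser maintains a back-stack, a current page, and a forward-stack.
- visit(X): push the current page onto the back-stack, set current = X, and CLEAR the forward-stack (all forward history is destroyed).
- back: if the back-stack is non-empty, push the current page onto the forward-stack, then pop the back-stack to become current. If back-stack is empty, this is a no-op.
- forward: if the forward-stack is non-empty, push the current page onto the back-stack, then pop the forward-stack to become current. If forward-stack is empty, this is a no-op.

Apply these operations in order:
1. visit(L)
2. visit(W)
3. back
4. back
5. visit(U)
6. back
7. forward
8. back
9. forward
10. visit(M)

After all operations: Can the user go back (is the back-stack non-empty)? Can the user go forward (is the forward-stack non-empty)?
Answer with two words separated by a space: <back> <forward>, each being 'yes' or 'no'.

Answer: yes no

Derivation:
After 1 (visit(L)): cur=L back=1 fwd=0
After 2 (visit(W)): cur=W back=2 fwd=0
After 3 (back): cur=L back=1 fwd=1
After 4 (back): cur=HOME back=0 fwd=2
After 5 (visit(U)): cur=U back=1 fwd=0
After 6 (back): cur=HOME back=0 fwd=1
After 7 (forward): cur=U back=1 fwd=0
After 8 (back): cur=HOME back=0 fwd=1
After 9 (forward): cur=U back=1 fwd=0
After 10 (visit(M)): cur=M back=2 fwd=0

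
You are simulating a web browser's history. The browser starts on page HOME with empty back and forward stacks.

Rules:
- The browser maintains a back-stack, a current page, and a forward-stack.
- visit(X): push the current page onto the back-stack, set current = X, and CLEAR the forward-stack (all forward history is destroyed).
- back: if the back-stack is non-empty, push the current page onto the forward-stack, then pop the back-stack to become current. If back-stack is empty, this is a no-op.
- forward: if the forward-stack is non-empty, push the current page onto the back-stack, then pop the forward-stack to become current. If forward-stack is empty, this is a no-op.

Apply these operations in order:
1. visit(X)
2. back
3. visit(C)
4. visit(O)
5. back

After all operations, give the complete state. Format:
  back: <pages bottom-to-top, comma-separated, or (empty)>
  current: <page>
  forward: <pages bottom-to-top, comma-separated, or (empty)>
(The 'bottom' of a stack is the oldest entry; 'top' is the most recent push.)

Answer: back: HOME
current: C
forward: O

Derivation:
After 1 (visit(X)): cur=X back=1 fwd=0
After 2 (back): cur=HOME back=0 fwd=1
After 3 (visit(C)): cur=C back=1 fwd=0
After 4 (visit(O)): cur=O back=2 fwd=0
After 5 (back): cur=C back=1 fwd=1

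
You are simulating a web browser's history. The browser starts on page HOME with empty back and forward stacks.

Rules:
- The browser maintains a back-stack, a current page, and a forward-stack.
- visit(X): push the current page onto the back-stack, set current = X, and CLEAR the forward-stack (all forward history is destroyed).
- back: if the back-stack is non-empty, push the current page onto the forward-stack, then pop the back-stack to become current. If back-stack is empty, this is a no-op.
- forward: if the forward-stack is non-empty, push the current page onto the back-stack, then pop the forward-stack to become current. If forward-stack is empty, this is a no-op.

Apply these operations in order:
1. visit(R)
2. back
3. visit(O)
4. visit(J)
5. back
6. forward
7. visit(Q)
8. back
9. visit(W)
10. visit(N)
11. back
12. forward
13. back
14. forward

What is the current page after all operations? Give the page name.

Answer: N

Derivation:
After 1 (visit(R)): cur=R back=1 fwd=0
After 2 (back): cur=HOME back=0 fwd=1
After 3 (visit(O)): cur=O back=1 fwd=0
After 4 (visit(J)): cur=J back=2 fwd=0
After 5 (back): cur=O back=1 fwd=1
After 6 (forward): cur=J back=2 fwd=0
After 7 (visit(Q)): cur=Q back=3 fwd=0
After 8 (back): cur=J back=2 fwd=1
After 9 (visit(W)): cur=W back=3 fwd=0
After 10 (visit(N)): cur=N back=4 fwd=0
After 11 (back): cur=W back=3 fwd=1
After 12 (forward): cur=N back=4 fwd=0
After 13 (back): cur=W back=3 fwd=1
After 14 (forward): cur=N back=4 fwd=0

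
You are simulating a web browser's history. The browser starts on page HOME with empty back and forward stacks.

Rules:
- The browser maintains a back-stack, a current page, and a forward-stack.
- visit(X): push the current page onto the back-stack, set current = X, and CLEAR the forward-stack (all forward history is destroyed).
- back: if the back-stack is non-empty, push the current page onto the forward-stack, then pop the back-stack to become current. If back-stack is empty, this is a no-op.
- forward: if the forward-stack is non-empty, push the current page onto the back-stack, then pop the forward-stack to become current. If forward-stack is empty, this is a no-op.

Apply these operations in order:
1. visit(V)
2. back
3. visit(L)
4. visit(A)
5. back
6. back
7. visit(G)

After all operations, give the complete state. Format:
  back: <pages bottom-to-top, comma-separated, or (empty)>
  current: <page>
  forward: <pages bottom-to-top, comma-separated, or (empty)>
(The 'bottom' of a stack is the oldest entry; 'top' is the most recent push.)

After 1 (visit(V)): cur=V back=1 fwd=0
After 2 (back): cur=HOME back=0 fwd=1
After 3 (visit(L)): cur=L back=1 fwd=0
After 4 (visit(A)): cur=A back=2 fwd=0
After 5 (back): cur=L back=1 fwd=1
After 6 (back): cur=HOME back=0 fwd=2
After 7 (visit(G)): cur=G back=1 fwd=0

Answer: back: HOME
current: G
forward: (empty)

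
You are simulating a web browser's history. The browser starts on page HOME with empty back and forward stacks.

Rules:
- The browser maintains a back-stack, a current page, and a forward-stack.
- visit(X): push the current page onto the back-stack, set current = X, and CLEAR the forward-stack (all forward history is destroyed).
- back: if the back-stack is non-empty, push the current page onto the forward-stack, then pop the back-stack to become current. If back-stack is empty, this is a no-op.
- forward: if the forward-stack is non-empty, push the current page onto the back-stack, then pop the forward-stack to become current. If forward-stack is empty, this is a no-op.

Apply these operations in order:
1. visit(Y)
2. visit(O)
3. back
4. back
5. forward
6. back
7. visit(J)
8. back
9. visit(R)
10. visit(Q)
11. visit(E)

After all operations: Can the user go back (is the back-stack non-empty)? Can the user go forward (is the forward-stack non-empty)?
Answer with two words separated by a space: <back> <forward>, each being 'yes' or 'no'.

Answer: yes no

Derivation:
After 1 (visit(Y)): cur=Y back=1 fwd=0
After 2 (visit(O)): cur=O back=2 fwd=0
After 3 (back): cur=Y back=1 fwd=1
After 4 (back): cur=HOME back=0 fwd=2
After 5 (forward): cur=Y back=1 fwd=1
After 6 (back): cur=HOME back=0 fwd=2
After 7 (visit(J)): cur=J back=1 fwd=0
After 8 (back): cur=HOME back=0 fwd=1
After 9 (visit(R)): cur=R back=1 fwd=0
After 10 (visit(Q)): cur=Q back=2 fwd=0
After 11 (visit(E)): cur=E back=3 fwd=0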